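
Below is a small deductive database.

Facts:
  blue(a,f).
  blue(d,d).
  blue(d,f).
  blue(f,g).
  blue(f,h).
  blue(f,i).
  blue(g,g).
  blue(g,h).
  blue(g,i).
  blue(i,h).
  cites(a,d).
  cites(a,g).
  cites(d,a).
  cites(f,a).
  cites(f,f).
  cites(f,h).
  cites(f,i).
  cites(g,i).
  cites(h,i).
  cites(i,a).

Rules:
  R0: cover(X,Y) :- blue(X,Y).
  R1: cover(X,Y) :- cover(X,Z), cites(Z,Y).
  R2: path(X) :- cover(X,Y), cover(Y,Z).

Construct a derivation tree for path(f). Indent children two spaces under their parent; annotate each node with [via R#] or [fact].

path(f)  [via R2]
  cover(f,g)  [via R0]
    blue(f,g)  [fact]
  cover(g,g)  [via R0]
    blue(g,g)  [fact]

round 1: derive cover(a,f) via R0 from blue(a,f)
round 1: derive cover(d,d) via R0 from blue(d,d)
round 1: derive cover(d,f) via R0 from blue(d,f)
round 1: derive cover(f,g) via R0 from blue(f,g)
round 1: derive cover(f,h) via R0 from blue(f,h)
round 1: derive cover(f,i) via R0 from blue(f,i)
round 1: derive cover(g,g) via R0 from blue(g,g)
round 1: derive cover(g,h) via R0 from blue(g,h)
round 1: derive cover(g,i) via R0 from blue(g,i)
round 1: derive cover(i,h) via R0 from blue(i,h)
round 2: derive cover(a,a) via R1 from cover(a,f), cites(f,a)
round 2: derive cover(a,h) via R1 from cover(a,f), cites(f,h)
round 2: derive cover(a,i) via R1 from cover(a,f), cites(f,i)
round 2: derive cover(d,a) via R1 from cover(d,d), cites(d,a)
round 2: derive cover(d,h) via R1 from cover(d,f), cites(f,h)
round 2: derive cover(d,i) via R1 from cover(d,f), cites(f,i)
round 2: derive cover(f,a) via R1 from cover(f,i), cites(i,a)
round 2: derive cover(g,a) via R1 from cover(g,i), cites(i,a)
round 2: derive cover(i,i) via R1 from cover(i,h), cites(h,i)
round 2: derive path(a) via R2 from cover(a,f), cover(f,g)
round 2: derive path(d) via R2 from cover(d,d), cover(d,d)
round 2: derive path(f) via R2 from cover(f,g), cover(g,g)
round 2: derive path(g) via R2 from cover(g,g), cover(g,g)
round 3: derive cover(a,d) via R1 from cover(a,a), cites(a,d)
round 3: derive cover(a,g) via R1 from cover(a,a), cites(a,g)
round 3: derive cover(d,g) via R1 from cover(d,a), cites(a,g)
round 3: derive cover(f,d) via R1 from cover(f,a), cites(a,d)
round 3: derive cover(g,d) via R1 from cover(g,a), cites(a,d)
round 3: derive cover(i,a) via R1 from cover(i,i), cites(i,a)
round 3: derive path(i) via R2 from cover(i,i), cover(i,h)
round 4: derive cover(i,d) via R1 from cover(i,a), cites(a,d)
round 4: derive cover(i,g) via R1 from cover(i,a), cites(a,g)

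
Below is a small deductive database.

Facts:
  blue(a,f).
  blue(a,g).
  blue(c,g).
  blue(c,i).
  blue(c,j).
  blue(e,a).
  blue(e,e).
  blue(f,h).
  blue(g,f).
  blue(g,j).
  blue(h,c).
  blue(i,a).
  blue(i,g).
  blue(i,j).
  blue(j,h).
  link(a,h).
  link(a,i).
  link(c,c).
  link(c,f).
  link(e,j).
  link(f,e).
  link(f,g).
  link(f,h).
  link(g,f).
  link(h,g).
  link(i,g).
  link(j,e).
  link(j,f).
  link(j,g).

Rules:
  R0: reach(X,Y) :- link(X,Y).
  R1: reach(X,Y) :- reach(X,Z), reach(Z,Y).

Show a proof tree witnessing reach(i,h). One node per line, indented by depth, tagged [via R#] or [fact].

reach(i,h)  [via R1]
  reach(i,f)  [via R1]
    reach(i,g)  [via R0]
      link(i,g)  [fact]
    reach(g,f)  [via R0]
      link(g,f)  [fact]
  reach(f,h)  [via R0]
    link(f,h)  [fact]

round 1: derive reach(a,h) via R0 from link(a,h)
round 1: derive reach(a,i) via R0 from link(a,i)
round 1: derive reach(c,c) via R0 from link(c,c)
round 1: derive reach(c,f) via R0 from link(c,f)
round 1: derive reach(e,j) via R0 from link(e,j)
round 1: derive reach(f,e) via R0 from link(f,e)
round 1: derive reach(f,g) via R0 from link(f,g)
round 1: derive reach(f,h) via R0 from link(f,h)
round 1: derive reach(g,f) via R0 from link(g,f)
round 1: derive reach(h,g) via R0 from link(h,g)
round 1: derive reach(i,g) via R0 from link(i,g)
round 1: derive reach(j,e) via R0 from link(j,e)
round 1: derive reach(j,f) via R0 from link(j,f)
round 1: derive reach(j,g) via R0 from link(j,g)
round 2: derive reach(a,g) via R1 from reach(a,h), reach(h,g)
round 2: derive reach(c,e) via R1 from reach(c,f), reach(f,e)
round 2: derive reach(c,g) via R1 from reach(c,f), reach(f,g)
round 2: derive reach(c,h) via R1 from reach(c,f), reach(f,h)
round 2: derive reach(e,e) via R1 from reach(e,j), reach(j,e)
round 2: derive reach(e,f) via R1 from reach(e,j), reach(j,f)
round 2: derive reach(e,g) via R1 from reach(e,j), reach(j,g)
round 2: derive reach(f,f) via R1 from reach(f,g), reach(g,f)
round 2: derive reach(f,j) via R1 from reach(f,e), reach(e,j)
round 2: derive reach(g,e) via R1 from reach(g,f), reach(f,e)
round 2: derive reach(g,g) via R1 from reach(g,f), reach(f,g)
round 2: derive reach(g,h) via R1 from reach(g,f), reach(f,h)
round 2: derive reach(h,f) via R1 from reach(h,g), reach(g,f)
round 2: derive reach(i,f) via R1 from reach(i,g), reach(g,f)
round 2: derive reach(j,h) via R1 from reach(j,f), reach(f,h)
round 2: derive reach(j,j) via R1 from reach(j,e), reach(e,j)
round 3: derive reach(a,e) via R1 from reach(a,g), reach(g,e)
round 3: derive reach(a,f) via R1 from reach(a,g), reach(g,f)
round 3: derive reach(c,j) via R1 from reach(c,e), reach(e,j)
round 3: derive reach(e,h) via R1 from reach(e,f), reach(f,h)
round 3: derive reach(g,j) via R1 from reach(g,e), reach(e,j)
round 3: derive reach(h,e) via R1 from reach(h,f), reach(f,e)
round 3: derive reach(h,h) via R1 from reach(h,f), reach(f,h)
round 3: derive reach(h,j) via R1 from reach(h,f), reach(f,j)
round 3: derive reach(i,e) via R1 from reach(i,f), reach(f,e)
round 3: derive reach(i,h) via R1 from reach(i,f), reach(f,h)
round 3: derive reach(i,j) via R1 from reach(i,f), reach(f,j)
round 4: derive reach(a,j) via R1 from reach(a,e), reach(e,j)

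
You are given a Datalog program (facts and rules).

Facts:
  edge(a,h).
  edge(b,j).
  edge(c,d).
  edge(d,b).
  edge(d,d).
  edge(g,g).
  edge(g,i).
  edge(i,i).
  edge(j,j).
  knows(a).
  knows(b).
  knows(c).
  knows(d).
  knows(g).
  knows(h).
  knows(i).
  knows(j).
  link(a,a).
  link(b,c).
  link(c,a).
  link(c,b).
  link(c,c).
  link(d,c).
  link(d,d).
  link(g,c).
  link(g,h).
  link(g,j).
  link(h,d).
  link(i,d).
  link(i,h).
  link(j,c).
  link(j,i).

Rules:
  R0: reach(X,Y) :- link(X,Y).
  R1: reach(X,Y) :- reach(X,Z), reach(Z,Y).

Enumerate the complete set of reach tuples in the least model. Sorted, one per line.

reach(a,a)
reach(b,a)
reach(b,b)
reach(b,c)
reach(c,a)
reach(c,b)
reach(c,c)
reach(d,a)
reach(d,b)
reach(d,c)
reach(d,d)
reach(g,a)
reach(g,b)
reach(g,c)
reach(g,d)
reach(g,h)
reach(g,i)
reach(g,j)
reach(h,a)
reach(h,b)
reach(h,c)
reach(h,d)
reach(i,a)
reach(i,b)
reach(i,c)
reach(i,d)
reach(i,h)
reach(j,a)
reach(j,b)
reach(j,c)
reach(j,d)
reach(j,h)
reach(j,i)

round 1: derive reach(a,a) via R0 from link(a,a)
round 1: derive reach(b,c) via R0 from link(b,c)
round 1: derive reach(c,a) via R0 from link(c,a)
round 1: derive reach(c,b) via R0 from link(c,b)
round 1: derive reach(c,c) via R0 from link(c,c)
round 1: derive reach(d,c) via R0 from link(d,c)
round 1: derive reach(d,d) via R0 from link(d,d)
round 1: derive reach(g,c) via R0 from link(g,c)
round 1: derive reach(g,h) via R0 from link(g,h)
round 1: derive reach(g,j) via R0 from link(g,j)
round 1: derive reach(h,d) via R0 from link(h,d)
round 1: derive reach(i,d) via R0 from link(i,d)
round 1: derive reach(i,h) via R0 from link(i,h)
round 1: derive reach(j,c) via R0 from link(j,c)
round 1: derive reach(j,i) via R0 from link(j,i)
round 2: derive reach(b,a) via R1 from reach(b,c), reach(c,a)
round 2: derive reach(b,b) via R1 from reach(b,c), reach(c,b)
round 2: derive reach(d,a) via R1 from reach(d,c), reach(c,a)
round 2: derive reach(d,b) via R1 from reach(d,c), reach(c,b)
round 2: derive reach(g,a) via R1 from reach(g,c), reach(c,a)
round 2: derive reach(g,b) via R1 from reach(g,c), reach(c,b)
round 2: derive reach(g,d) via R1 from reach(g,h), reach(h,d)
round 2: derive reach(g,i) via R1 from reach(g,j), reach(j,i)
round 2: derive reach(h,c) via R1 from reach(h,d), reach(d,c)
round 2: derive reach(i,c) via R1 from reach(i,d), reach(d,c)
round 2: derive reach(j,a) via R1 from reach(j,c), reach(c,a)
round 2: derive reach(j,b) via R1 from reach(j,c), reach(c,b)
round 2: derive reach(j,d) via R1 from reach(j,i), reach(i,d)
round 2: derive reach(j,h) via R1 from reach(j,i), reach(i,h)
round 3: derive reach(h,a) via R1 from reach(h,c), reach(c,a)
round 3: derive reach(h,b) via R1 from reach(h,c), reach(c,b)
round 3: derive reach(i,a) via R1 from reach(i,c), reach(c,a)
round 3: derive reach(i,b) via R1 from reach(i,c), reach(c,b)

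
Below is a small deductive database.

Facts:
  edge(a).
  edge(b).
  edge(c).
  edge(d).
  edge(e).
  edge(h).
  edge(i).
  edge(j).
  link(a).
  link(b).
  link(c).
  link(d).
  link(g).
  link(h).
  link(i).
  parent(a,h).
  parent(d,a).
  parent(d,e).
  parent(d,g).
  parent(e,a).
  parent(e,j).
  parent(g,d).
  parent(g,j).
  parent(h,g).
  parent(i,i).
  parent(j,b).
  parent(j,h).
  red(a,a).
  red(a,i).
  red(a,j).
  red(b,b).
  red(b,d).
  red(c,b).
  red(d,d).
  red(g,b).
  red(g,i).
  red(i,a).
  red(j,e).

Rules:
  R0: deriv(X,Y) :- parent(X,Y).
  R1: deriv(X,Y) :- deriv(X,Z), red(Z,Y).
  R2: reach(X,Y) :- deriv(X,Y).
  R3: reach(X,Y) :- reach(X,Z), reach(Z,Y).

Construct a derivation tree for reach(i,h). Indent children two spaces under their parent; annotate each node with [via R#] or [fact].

round 1: derive deriv(a,h) via R0 from parent(a,h)
round 1: derive deriv(d,a) via R0 from parent(d,a)
round 1: derive deriv(d,e) via R0 from parent(d,e)
round 1: derive deriv(d,g) via R0 from parent(d,g)
round 1: derive deriv(e,a) via R0 from parent(e,a)
round 1: derive deriv(e,j) via R0 from parent(e,j)
round 1: derive deriv(g,d) via R0 from parent(g,d)
round 1: derive deriv(g,j) via R0 from parent(g,j)
round 1: derive deriv(h,g) via R0 from parent(h,g)
round 1: derive deriv(i,i) via R0 from parent(i,i)
round 1: derive deriv(j,b) via R0 from parent(j,b)
round 1: derive deriv(j,h) via R0 from parent(j,h)
round 2: derive deriv(d,b) via R1 from deriv(d,g), red(g,b)
round 2: derive deriv(d,i) via R1 from deriv(d,a), red(a,i)
round 2: derive deriv(d,j) via R1 from deriv(d,a), red(a,j)
round 2: derive deriv(e,e) via R1 from deriv(e,j), red(j,e)
round 2: derive deriv(e,i) via R1 from deriv(e,a), red(a,i)
round 2: derive deriv(g,e) via R1 from deriv(g,j), red(j,e)
round 2: derive deriv(h,b) via R1 from deriv(h,g), red(g,b)
round 2: derive deriv(h,i) via R1 from deriv(h,g), red(g,i)
round 2: derive deriv(i,a) via R1 from deriv(i,i), red(i,a)
round 2: derive deriv(j,d) via R1 from deriv(j,b), red(b,d)
round 2: derive reach(a,h) via R2 from deriv(a,h)
round 2: derive reach(d,a) via R2 from deriv(d,a)
round 2: derive reach(d,e) via R2 from deriv(d,e)
round 2: derive reach(d,g) via R2 from deriv(d,g)
round 2: derive reach(e,a) via R2 from deriv(e,a)
round 2: derive reach(e,j) via R2 from deriv(e,j)
round 2: derive reach(g,d) via R2 from deriv(g,d)
round 2: derive reach(g,j) via R2 from deriv(g,j)
round 2: derive reach(h,g) via R2 from deriv(h,g)
round 2: derive reach(i,i) via R2 from deriv(i,i)
round 2: derive reach(j,b) via R2 from deriv(j,b)
round 2: derive reach(j,h) via R2 from deriv(j,h)
round 3: derive deriv(d,d) via R1 from deriv(d,b), red(b,d)
round 3: derive deriv(h,a) via R1 from deriv(h,i), red(i,a)
round 3: derive deriv(h,d) via R1 from deriv(h,b), red(b,d)
round 3: derive deriv(i,j) via R1 from deriv(i,a), red(a,j)
round 3: derive reach(d,b) via R2 from deriv(d,b)
round 3: derive reach(d,i) via R2 from deriv(d,i)
round 3: derive reach(d,j) via R2 from deriv(d,j)
round 3: derive reach(e,e) via R2 from deriv(e,e)
round 3: derive reach(e,i) via R2 from deriv(e,i)
round 3: derive reach(g,e) via R2 from deriv(g,e)
round 3: derive reach(h,b) via R2 from deriv(h,b)
round 3: derive reach(h,i) via R2 from deriv(h,i)
round 3: derive reach(i,a) via R2 from deriv(i,a)
round 3: derive reach(j,d) via R2 from deriv(j,d)
round 3: derive reach(a,g) via R3 from reach(a,h), reach(h,g)
round 3: derive reach(d,d) via R3 from reach(d,g), reach(g,d)
round 3: derive reach(d,h) via R3 from reach(d,a), reach(a,h)
round 3: derive reach(e,b) via R3 from reach(e,j), reach(j,b)
round 3: derive reach(e,h) via R3 from reach(e,a), reach(a,h)
round 3: derive reach(g,a) via R3 from reach(g,d), reach(d,a)
round 3: derive reach(g,b) via R3 from reach(g,j), reach(j,b)
round 3: derive reach(g,g) via R3 from reach(g,d), reach(d,g)
round 3: derive reach(g,h) via R3 from reach(g,j), reach(j,h)
round 3: derive reach(h,d) via R3 from reach(h,g), reach(g,d)
round 3: derive reach(h,j) via R3 from reach(h,g), reach(g,j)
round 3: derive reach(j,g) via R3 from reach(j,h), reach(h,g)
round 4: derive deriv(h,j) via R1 from deriv(h,a), red(a,j)
round 4: derive deriv(i,e) via R1 from deriv(i,j), red(j,e)
round 4: derive reach(h,a) via R2 from deriv(h,a)
round 4: derive reach(i,j) via R2 from deriv(i,j)
round 4: derive reach(a,a) via R3 from reach(a,g), reach(g,a)
round 4: derive reach(a,b) via R3 from reach(a,g), reach(g,b)
round 4: derive reach(a,d) via R3 from reach(a,g), reach(g,d)
round 4: derive reach(a,e) via R3 from reach(a,g), reach(g,e)
round 4: derive reach(a,i) via R3 from reach(a,h), reach(h,i)
round 4: derive reach(a,j) via R3 from reach(a,g), reach(g,j)
round 4: derive reach(e,d) via R3 from reach(e,h), reach(h,d)
round 4: derive reach(e,g) via R3 from reach(e,a), reach(a,g)
round 4: derive reach(g,i) via R3 from reach(g,d), reach(d,i)
round 4: derive reach(h,e) via R3 from reach(h,d), reach(d,e)
round 4: derive reach(h,h) via R3 from reach(h,d), reach(d,h)
round 4: derive reach(i,g) via R3 from reach(i,a), reach(a,g)
round 4: derive reach(i,h) via R3 from reach(i,a), reach(a,h)
round 4: derive reach(j,a) via R3 from reach(j,d), reach(d,a)
round 4: derive reach(j,e) via R3 from reach(j,d), reach(d,e)
round 4: derive reach(j,i) via R3 from reach(j,d), reach(d,i)
round 4: derive reach(j,j) via R3 from reach(j,d), reach(d,j)
round 5: derive deriv(h,e) via R1 from deriv(h,j), red(j,e)
round 5: derive reach(i,e) via R2 from deriv(i,e)
round 5: derive reach(i,b) via R3 from reach(i,a), reach(a,b)
round 5: derive reach(i,d) via R3 from reach(i,a), reach(a,d)

reach(i,h)  [via R3]
  reach(i,a)  [via R2]
    deriv(i,a)  [via R1]
      deriv(i,i)  [via R0]
        parent(i,i)  [fact]
      red(i,a)  [fact]
  reach(a,h)  [via R2]
    deriv(a,h)  [via R0]
      parent(a,h)  [fact]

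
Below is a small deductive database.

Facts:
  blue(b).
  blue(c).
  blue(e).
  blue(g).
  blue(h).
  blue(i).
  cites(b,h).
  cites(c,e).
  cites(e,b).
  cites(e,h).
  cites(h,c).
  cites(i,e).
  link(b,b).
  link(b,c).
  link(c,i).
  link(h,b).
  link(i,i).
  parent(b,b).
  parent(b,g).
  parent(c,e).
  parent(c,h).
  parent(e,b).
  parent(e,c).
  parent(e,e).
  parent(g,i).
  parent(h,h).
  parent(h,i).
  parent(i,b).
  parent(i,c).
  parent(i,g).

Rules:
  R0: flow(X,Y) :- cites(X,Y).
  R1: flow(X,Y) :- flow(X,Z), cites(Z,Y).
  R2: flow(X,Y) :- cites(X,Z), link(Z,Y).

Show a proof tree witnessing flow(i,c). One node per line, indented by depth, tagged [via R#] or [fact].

flow(i,c)  [via R1]
  flow(i,h)  [via R1]
    flow(i,e)  [via R0]
      cites(i,e)  [fact]
    cites(e,h)  [fact]
  cites(h,c)  [fact]

round 1: derive flow(b,h) via R0 from cites(b,h)
round 1: derive flow(c,e) via R0 from cites(c,e)
round 1: derive flow(e,b) via R0 from cites(e,b)
round 1: derive flow(e,h) via R0 from cites(e,h)
round 1: derive flow(h,c) via R0 from cites(h,c)
round 1: derive flow(i,e) via R0 from cites(i,e)
round 1: derive flow(b,b) via R2 from cites(b,h), link(h,b)
round 1: derive flow(e,c) via R2 from cites(e,b), link(b,c)
round 1: derive flow(h,i) via R2 from cites(h,c), link(c,i)
round 2: derive flow(b,c) via R1 from flow(b,h), cites(h,c)
round 2: derive flow(c,b) via R1 from flow(c,e), cites(e,b)
round 2: derive flow(c,h) via R1 from flow(c,e), cites(e,h)
round 2: derive flow(e,e) via R1 from flow(e,c), cites(c,e)
round 2: derive flow(h,e) via R1 from flow(h,c), cites(c,e)
round 2: derive flow(i,b) via R1 from flow(i,e), cites(e,b)
round 2: derive flow(i,h) via R1 from flow(i,e), cites(e,h)
round 3: derive flow(b,e) via R1 from flow(b,c), cites(c,e)
round 3: derive flow(c,c) via R1 from flow(c,h), cites(h,c)
round 3: derive flow(h,b) via R1 from flow(h,e), cites(e,b)
round 3: derive flow(h,h) via R1 from flow(h,e), cites(e,h)
round 3: derive flow(i,c) via R1 from flow(i,h), cites(h,c)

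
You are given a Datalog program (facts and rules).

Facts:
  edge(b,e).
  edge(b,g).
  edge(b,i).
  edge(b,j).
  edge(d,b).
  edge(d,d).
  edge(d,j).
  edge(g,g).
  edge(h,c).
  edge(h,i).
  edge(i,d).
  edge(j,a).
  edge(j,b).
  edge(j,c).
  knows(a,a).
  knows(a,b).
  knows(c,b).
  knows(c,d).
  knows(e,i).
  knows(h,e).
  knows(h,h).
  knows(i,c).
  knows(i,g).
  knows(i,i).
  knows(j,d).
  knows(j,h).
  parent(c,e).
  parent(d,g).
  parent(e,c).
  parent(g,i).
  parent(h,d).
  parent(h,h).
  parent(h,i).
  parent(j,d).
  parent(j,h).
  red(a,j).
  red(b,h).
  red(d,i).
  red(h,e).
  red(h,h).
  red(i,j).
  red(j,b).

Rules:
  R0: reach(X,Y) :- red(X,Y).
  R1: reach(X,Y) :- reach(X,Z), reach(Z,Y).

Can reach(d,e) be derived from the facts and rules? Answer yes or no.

yes

round 1: derive reach(a,j) via R0 from red(a,j)
round 1: derive reach(b,h) via R0 from red(b,h)
round 1: derive reach(d,i) via R0 from red(d,i)
round 1: derive reach(h,e) via R0 from red(h,e)
round 1: derive reach(h,h) via R0 from red(h,h)
round 1: derive reach(i,j) via R0 from red(i,j)
round 1: derive reach(j,b) via R0 from red(j,b)
round 2: derive reach(a,b) via R1 from reach(a,j), reach(j,b)
round 2: derive reach(b,e) via R1 from reach(b,h), reach(h,e)
round 2: derive reach(d,j) via R1 from reach(d,i), reach(i,j)
round 2: derive reach(i,b) via R1 from reach(i,j), reach(j,b)
round 2: derive reach(j,h) via R1 from reach(j,b), reach(b,h)
round 3: derive reach(a,e) via R1 from reach(a,b), reach(b,e)
round 3: derive reach(a,h) via R1 from reach(a,b), reach(b,h)
round 3: derive reach(d,b) via R1 from reach(d,i), reach(i,b)
round 3: derive reach(d,h) via R1 from reach(d,j), reach(j,h)
round 3: derive reach(i,e) via R1 from reach(i,b), reach(b,e)
round 3: derive reach(i,h) via R1 from reach(i,b), reach(b,h)
round 3: derive reach(j,e) via R1 from reach(j,b), reach(b,e)
round 4: derive reach(d,e) via R1 from reach(d,b), reach(b,e)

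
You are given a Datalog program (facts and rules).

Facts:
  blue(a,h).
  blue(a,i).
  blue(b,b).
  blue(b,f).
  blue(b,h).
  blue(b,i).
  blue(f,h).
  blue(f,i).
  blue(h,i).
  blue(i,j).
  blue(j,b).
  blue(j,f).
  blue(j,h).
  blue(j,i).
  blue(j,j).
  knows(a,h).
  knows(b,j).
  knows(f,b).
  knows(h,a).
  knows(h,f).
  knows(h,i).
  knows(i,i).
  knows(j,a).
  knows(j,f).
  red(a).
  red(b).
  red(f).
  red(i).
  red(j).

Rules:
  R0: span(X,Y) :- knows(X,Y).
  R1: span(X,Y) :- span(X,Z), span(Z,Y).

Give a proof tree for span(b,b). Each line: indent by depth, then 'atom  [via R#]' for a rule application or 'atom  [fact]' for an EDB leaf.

round 1: derive span(a,h) via R0 from knows(a,h)
round 1: derive span(b,j) via R0 from knows(b,j)
round 1: derive span(f,b) via R0 from knows(f,b)
round 1: derive span(h,a) via R0 from knows(h,a)
round 1: derive span(h,f) via R0 from knows(h,f)
round 1: derive span(h,i) via R0 from knows(h,i)
round 1: derive span(i,i) via R0 from knows(i,i)
round 1: derive span(j,a) via R0 from knows(j,a)
round 1: derive span(j,f) via R0 from knows(j,f)
round 2: derive span(a,a) via R1 from span(a,h), span(h,a)
round 2: derive span(a,f) via R1 from span(a,h), span(h,f)
round 2: derive span(a,i) via R1 from span(a,h), span(h,i)
round 2: derive span(b,a) via R1 from span(b,j), span(j,a)
round 2: derive span(b,f) via R1 from span(b,j), span(j,f)
round 2: derive span(f,j) via R1 from span(f,b), span(b,j)
round 2: derive span(h,b) via R1 from span(h,f), span(f,b)
round 2: derive span(h,h) via R1 from span(h,a), span(a,h)
round 2: derive span(j,b) via R1 from span(j,f), span(f,b)
round 2: derive span(j,h) via R1 from span(j,a), span(a,h)
round 3: derive span(a,b) via R1 from span(a,f), span(f,b)
round 3: derive span(a,j) via R1 from span(a,f), span(f,j)
round 3: derive span(b,b) via R1 from span(b,f), span(f,b)
round 3: derive span(b,h) via R1 from span(b,a), span(a,h)
round 3: derive span(b,i) via R1 from span(b,a), span(a,i)
round 3: derive span(f,a) via R1 from span(f,b), span(b,a)
round 3: derive span(f,f) via R1 from span(f,b), span(b,f)
round 3: derive span(f,h) via R1 from span(f,j), span(j,h)
round 3: derive span(h,j) via R1 from span(h,b), span(b,j)
round 3: derive span(j,i) via R1 from span(j,a), span(a,i)
round 3: derive span(j,j) via R1 from span(j,b), span(b,j)
round 4: derive span(f,i) via R1 from span(f,a), span(a,i)

span(b,b)  [via R1]
  span(b,f)  [via R1]
    span(b,j)  [via R0]
      knows(b,j)  [fact]
    span(j,f)  [via R0]
      knows(j,f)  [fact]
  span(f,b)  [via R0]
    knows(f,b)  [fact]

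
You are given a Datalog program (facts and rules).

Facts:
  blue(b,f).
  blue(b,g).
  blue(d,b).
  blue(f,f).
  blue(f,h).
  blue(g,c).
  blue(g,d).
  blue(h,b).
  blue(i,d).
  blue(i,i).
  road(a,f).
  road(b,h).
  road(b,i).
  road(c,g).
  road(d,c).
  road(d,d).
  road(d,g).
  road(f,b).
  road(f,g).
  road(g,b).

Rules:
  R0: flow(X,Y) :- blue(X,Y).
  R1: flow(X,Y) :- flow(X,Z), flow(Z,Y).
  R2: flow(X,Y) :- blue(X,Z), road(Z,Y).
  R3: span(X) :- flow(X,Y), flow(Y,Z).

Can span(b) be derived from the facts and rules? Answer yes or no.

round 1: derive flow(b,f) via R0 from blue(b,f)
round 1: derive flow(b,g) via R0 from blue(b,g)
round 1: derive flow(d,b) via R0 from blue(d,b)
round 1: derive flow(f,f) via R0 from blue(f,f)
round 1: derive flow(f,h) via R0 from blue(f,h)
round 1: derive flow(g,c) via R0 from blue(g,c)
round 1: derive flow(g,d) via R0 from blue(g,d)
round 1: derive flow(h,b) via R0 from blue(h,b)
round 1: derive flow(i,d) via R0 from blue(i,d)
round 1: derive flow(i,i) via R0 from blue(i,i)
round 1: derive flow(b,b) via R2 from blue(b,f), road(f,b)
round 1: derive flow(d,h) via R2 from blue(d,b), road(b,h)
round 1: derive flow(d,i) via R2 from blue(d,b), road(b,i)
round 1: derive flow(f,b) via R2 from blue(f,f), road(f,b)
round 1: derive flow(f,g) via R2 from blue(f,f), road(f,g)
round 1: derive flow(g,g) via R2 from blue(g,c), road(c,g)
round 1: derive flow(h,h) via R2 from blue(h,b), road(b,h)
round 1: derive flow(h,i) via R2 from blue(h,b), road(b,i)
round 1: derive flow(i,c) via R2 from blue(i,d), road(d,c)
round 1: derive flow(i,g) via R2 from blue(i,d), road(d,g)
round 2: derive flow(b,c) via R1 from flow(b,g), flow(g,c)
round 2: derive flow(b,d) via R1 from flow(b,g), flow(g,d)
round 2: derive flow(b,h) via R1 from flow(b,f), flow(f,h)
round 2: derive flow(d,c) via R1 from flow(d,i), flow(i,c)
round 2: derive flow(d,d) via R1 from flow(d,i), flow(i,d)
round 2: derive flow(d,f) via R1 from flow(d,b), flow(b,f)
round 2: derive flow(d,g) via R1 from flow(d,b), flow(b,g)
round 2: derive flow(f,c) via R1 from flow(f,g), flow(g,c)
round 2: derive flow(f,d) via R1 from flow(f,g), flow(g,d)
round 2: derive flow(f,i) via R1 from flow(f,h), flow(h,i)
round 2: derive flow(g,b) via R1 from flow(g,d), flow(d,b)
round 2: derive flow(g,h) via R1 from flow(g,d), flow(d,h)
round 2: derive flow(g,i) via R1 from flow(g,d), flow(d,i)
round 2: derive flow(h,c) via R1 from flow(h,i), flow(i,c)
round 2: derive flow(h,d) via R1 from flow(h,i), flow(i,d)
round 2: derive flow(h,f) via R1 from flow(h,b), flow(b,f)
round 2: derive flow(h,g) via R1 from flow(h,b), flow(b,g)
round 2: derive flow(i,b) via R1 from flow(i,d), flow(d,b)
round 2: derive flow(i,h) via R1 from flow(i,d), flow(d,h)
round 2: derive span(b) via R3 from flow(b,b), flow(b,b)
round 2: derive span(d) via R3 from flow(d,b), flow(b,b)
round 2: derive span(f) via R3 from flow(f,b), flow(b,b)
round 2: derive span(g) via R3 from flow(g,d), flow(d,b)
round 2: derive span(h) via R3 from flow(h,b), flow(b,b)
round 2: derive span(i) via R3 from flow(i,d), flow(d,b)
round 3: derive flow(b,i) via R1 from flow(b,d), flow(d,i)
round 3: derive flow(g,f) via R1 from flow(g,b), flow(b,f)
round 3: derive flow(i,f) via R1 from flow(i,b), flow(b,f)

yes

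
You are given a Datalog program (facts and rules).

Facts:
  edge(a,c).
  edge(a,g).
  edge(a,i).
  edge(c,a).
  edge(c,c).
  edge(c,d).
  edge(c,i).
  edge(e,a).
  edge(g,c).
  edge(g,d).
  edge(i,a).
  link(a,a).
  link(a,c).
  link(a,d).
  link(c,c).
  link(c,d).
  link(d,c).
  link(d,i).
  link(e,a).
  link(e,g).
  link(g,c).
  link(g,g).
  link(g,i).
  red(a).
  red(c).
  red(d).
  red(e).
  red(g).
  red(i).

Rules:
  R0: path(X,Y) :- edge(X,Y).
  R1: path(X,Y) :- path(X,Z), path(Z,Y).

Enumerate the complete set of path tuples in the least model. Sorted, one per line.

path(a,a)
path(a,c)
path(a,d)
path(a,g)
path(a,i)
path(c,a)
path(c,c)
path(c,d)
path(c,g)
path(c,i)
path(e,a)
path(e,c)
path(e,d)
path(e,g)
path(e,i)
path(g,a)
path(g,c)
path(g,d)
path(g,g)
path(g,i)
path(i,a)
path(i,c)
path(i,d)
path(i,g)
path(i,i)

round 1: derive path(a,c) via R0 from edge(a,c)
round 1: derive path(a,g) via R0 from edge(a,g)
round 1: derive path(a,i) via R0 from edge(a,i)
round 1: derive path(c,a) via R0 from edge(c,a)
round 1: derive path(c,c) via R0 from edge(c,c)
round 1: derive path(c,d) via R0 from edge(c,d)
round 1: derive path(c,i) via R0 from edge(c,i)
round 1: derive path(e,a) via R0 from edge(e,a)
round 1: derive path(g,c) via R0 from edge(g,c)
round 1: derive path(g,d) via R0 from edge(g,d)
round 1: derive path(i,a) via R0 from edge(i,a)
round 2: derive path(a,a) via R1 from path(a,c), path(c,a)
round 2: derive path(a,d) via R1 from path(a,c), path(c,d)
round 2: derive path(c,g) via R1 from path(c,a), path(a,g)
round 2: derive path(e,c) via R1 from path(e,a), path(a,c)
round 2: derive path(e,g) via R1 from path(e,a), path(a,g)
round 2: derive path(e,i) via R1 from path(e,a), path(a,i)
round 2: derive path(g,a) via R1 from path(g,c), path(c,a)
round 2: derive path(g,i) via R1 from path(g,c), path(c,i)
round 2: derive path(i,c) via R1 from path(i,a), path(a,c)
round 2: derive path(i,g) via R1 from path(i,a), path(a,g)
round 2: derive path(i,i) via R1 from path(i,a), path(a,i)
round 3: derive path(e,d) via R1 from path(e,a), path(a,d)
round 3: derive path(g,g) via R1 from path(g,a), path(a,g)
round 3: derive path(i,d) via R1 from path(i,a), path(a,d)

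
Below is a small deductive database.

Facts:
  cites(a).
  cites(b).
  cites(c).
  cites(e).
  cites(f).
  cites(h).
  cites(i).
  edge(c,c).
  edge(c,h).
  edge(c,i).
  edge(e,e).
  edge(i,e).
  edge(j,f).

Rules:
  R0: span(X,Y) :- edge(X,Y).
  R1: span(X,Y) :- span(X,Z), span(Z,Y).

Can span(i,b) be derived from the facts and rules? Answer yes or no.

no

round 1: derive span(c,c) via R0 from edge(c,c)
round 1: derive span(c,h) via R0 from edge(c,h)
round 1: derive span(c,i) via R0 from edge(c,i)
round 1: derive span(e,e) via R0 from edge(e,e)
round 1: derive span(i,e) via R0 from edge(i,e)
round 1: derive span(j,f) via R0 from edge(j,f)
round 2: derive span(c,e) via R1 from span(c,i), span(i,e)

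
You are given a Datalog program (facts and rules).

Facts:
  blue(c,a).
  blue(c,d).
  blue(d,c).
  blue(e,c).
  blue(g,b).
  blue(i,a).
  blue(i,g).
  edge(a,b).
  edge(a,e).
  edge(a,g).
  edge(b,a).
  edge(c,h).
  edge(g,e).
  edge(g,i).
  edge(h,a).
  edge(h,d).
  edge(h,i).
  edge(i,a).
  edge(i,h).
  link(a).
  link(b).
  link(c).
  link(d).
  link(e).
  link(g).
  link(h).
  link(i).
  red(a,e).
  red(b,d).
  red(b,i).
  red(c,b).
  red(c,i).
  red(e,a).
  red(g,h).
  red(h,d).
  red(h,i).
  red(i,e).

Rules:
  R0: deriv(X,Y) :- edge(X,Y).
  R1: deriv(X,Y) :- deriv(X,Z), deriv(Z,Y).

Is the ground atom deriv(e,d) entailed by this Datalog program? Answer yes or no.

no

round 1: derive deriv(a,b) via R0 from edge(a,b)
round 1: derive deriv(a,e) via R0 from edge(a,e)
round 1: derive deriv(a,g) via R0 from edge(a,g)
round 1: derive deriv(b,a) via R0 from edge(b,a)
round 1: derive deriv(c,h) via R0 from edge(c,h)
round 1: derive deriv(g,e) via R0 from edge(g,e)
round 1: derive deriv(g,i) via R0 from edge(g,i)
round 1: derive deriv(h,a) via R0 from edge(h,a)
round 1: derive deriv(h,d) via R0 from edge(h,d)
round 1: derive deriv(h,i) via R0 from edge(h,i)
round 1: derive deriv(i,a) via R0 from edge(i,a)
round 1: derive deriv(i,h) via R0 from edge(i,h)
round 2: derive deriv(a,a) via R1 from deriv(a,b), deriv(b,a)
round 2: derive deriv(a,i) via R1 from deriv(a,g), deriv(g,i)
round 2: derive deriv(b,b) via R1 from deriv(b,a), deriv(a,b)
round 2: derive deriv(b,e) via R1 from deriv(b,a), deriv(a,e)
round 2: derive deriv(b,g) via R1 from deriv(b,a), deriv(a,g)
round 2: derive deriv(c,a) via R1 from deriv(c,h), deriv(h,a)
round 2: derive deriv(c,d) via R1 from deriv(c,h), deriv(h,d)
round 2: derive deriv(c,i) via R1 from deriv(c,h), deriv(h,i)
round 2: derive deriv(g,a) via R1 from deriv(g,i), deriv(i,a)
round 2: derive deriv(g,h) via R1 from deriv(g,i), deriv(i,h)
round 2: derive deriv(h,b) via R1 from deriv(h,a), deriv(a,b)
round 2: derive deriv(h,e) via R1 from deriv(h,a), deriv(a,e)
round 2: derive deriv(h,g) via R1 from deriv(h,a), deriv(a,g)
round 2: derive deriv(h,h) via R1 from deriv(h,i), deriv(i,h)
round 2: derive deriv(i,b) via R1 from deriv(i,a), deriv(a,b)
round 2: derive deriv(i,d) via R1 from deriv(i,h), deriv(h,d)
round 2: derive deriv(i,e) via R1 from deriv(i,a), deriv(a,e)
round 2: derive deriv(i,g) via R1 from deriv(i,a), deriv(a,g)
round 2: derive deriv(i,i) via R1 from deriv(i,h), deriv(h,i)
round 3: derive deriv(a,d) via R1 from deriv(a,i), deriv(i,d)
round 3: derive deriv(a,h) via R1 from deriv(a,g), deriv(g,h)
round 3: derive deriv(b,h) via R1 from deriv(b,g), deriv(g,h)
round 3: derive deriv(b,i) via R1 from deriv(b,a), deriv(a,i)
round 3: derive deriv(c,b) via R1 from deriv(c,a), deriv(a,b)
round 3: derive deriv(c,e) via R1 from deriv(c,a), deriv(a,e)
round 3: derive deriv(c,g) via R1 from deriv(c,a), deriv(a,g)
round 3: derive deriv(g,b) via R1 from deriv(g,a), deriv(a,b)
round 3: derive deriv(g,d) via R1 from deriv(g,h), deriv(h,d)
round 3: derive deriv(g,g) via R1 from deriv(g,a), deriv(a,g)
round 4: derive deriv(b,d) via R1 from deriv(b,a), deriv(a,d)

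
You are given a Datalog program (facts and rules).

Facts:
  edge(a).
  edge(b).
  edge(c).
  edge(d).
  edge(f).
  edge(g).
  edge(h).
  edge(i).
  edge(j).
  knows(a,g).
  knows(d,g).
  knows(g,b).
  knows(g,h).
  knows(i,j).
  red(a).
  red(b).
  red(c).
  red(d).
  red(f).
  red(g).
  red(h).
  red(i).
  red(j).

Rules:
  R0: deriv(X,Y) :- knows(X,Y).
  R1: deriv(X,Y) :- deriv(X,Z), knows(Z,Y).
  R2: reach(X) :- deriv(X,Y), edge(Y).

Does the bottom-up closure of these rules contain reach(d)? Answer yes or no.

yes

round 1: derive deriv(a,g) via R0 from knows(a,g)
round 1: derive deriv(d,g) via R0 from knows(d,g)
round 1: derive deriv(g,b) via R0 from knows(g,b)
round 1: derive deriv(g,h) via R0 from knows(g,h)
round 1: derive deriv(i,j) via R0 from knows(i,j)
round 2: derive deriv(a,b) via R1 from deriv(a,g), knows(g,b)
round 2: derive deriv(a,h) via R1 from deriv(a,g), knows(g,h)
round 2: derive deriv(d,b) via R1 from deriv(d,g), knows(g,b)
round 2: derive deriv(d,h) via R1 from deriv(d,g), knows(g,h)
round 2: derive reach(a) via R2 from deriv(a,g), edge(g)
round 2: derive reach(d) via R2 from deriv(d,g), edge(g)
round 2: derive reach(g) via R2 from deriv(g,b), edge(b)
round 2: derive reach(i) via R2 from deriv(i,j), edge(j)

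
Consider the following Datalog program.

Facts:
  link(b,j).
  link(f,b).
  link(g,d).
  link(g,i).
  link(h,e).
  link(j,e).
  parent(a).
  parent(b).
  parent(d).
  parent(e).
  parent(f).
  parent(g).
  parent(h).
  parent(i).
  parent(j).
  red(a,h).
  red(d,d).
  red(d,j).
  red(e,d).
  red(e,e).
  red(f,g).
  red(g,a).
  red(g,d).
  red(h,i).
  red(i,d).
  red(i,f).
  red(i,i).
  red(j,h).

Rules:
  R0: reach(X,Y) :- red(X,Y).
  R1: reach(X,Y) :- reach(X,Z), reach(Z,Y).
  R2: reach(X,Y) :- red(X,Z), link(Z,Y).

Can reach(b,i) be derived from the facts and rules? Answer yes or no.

round 1: derive reach(a,h) via R0 from red(a,h)
round 1: derive reach(d,d) via R0 from red(d,d)
round 1: derive reach(d,j) via R0 from red(d,j)
round 1: derive reach(e,d) via R0 from red(e,d)
round 1: derive reach(e,e) via R0 from red(e,e)
round 1: derive reach(f,g) via R0 from red(f,g)
round 1: derive reach(g,a) via R0 from red(g,a)
round 1: derive reach(g,d) via R0 from red(g,d)
round 1: derive reach(h,i) via R0 from red(h,i)
round 1: derive reach(i,d) via R0 from red(i,d)
round 1: derive reach(i,f) via R0 from red(i,f)
round 1: derive reach(i,i) via R0 from red(i,i)
round 1: derive reach(j,h) via R0 from red(j,h)
round 1: derive reach(a,e) via R2 from red(a,h), link(h,e)
round 1: derive reach(d,e) via R2 from red(d,j), link(j,e)
round 1: derive reach(f,d) via R2 from red(f,g), link(g,d)
round 1: derive reach(f,i) via R2 from red(f,g), link(g,i)
round 1: derive reach(i,b) via R2 from red(i,f), link(f,b)
round 1: derive reach(j,e) via R2 from red(j,h), link(h,e)
round 2: derive reach(a,d) via R1 from reach(a,e), reach(e,d)
round 2: derive reach(a,i) via R1 from reach(a,h), reach(h,i)
round 2: derive reach(d,h) via R1 from reach(d,j), reach(j,h)
round 2: derive reach(e,j) via R1 from reach(e,d), reach(d,j)
round 2: derive reach(f,a) via R1 from reach(f,g), reach(g,a)
round 2: derive reach(f,b) via R1 from reach(f,i), reach(i,b)
round 2: derive reach(f,e) via R1 from reach(f,d), reach(d,e)
round 2: derive reach(f,f) via R1 from reach(f,i), reach(i,f)
round 2: derive reach(f,j) via R1 from reach(f,d), reach(d,j)
round 2: derive reach(g,e) via R1 from reach(g,a), reach(a,e)
round 2: derive reach(g,h) via R1 from reach(g,a), reach(a,h)
round 2: derive reach(g,j) via R1 from reach(g,d), reach(d,j)
round 2: derive reach(h,b) via R1 from reach(h,i), reach(i,b)
round 2: derive reach(h,d) via R1 from reach(h,i), reach(i,d)
round 2: derive reach(h,f) via R1 from reach(h,i), reach(i,f)
round 2: derive reach(i,e) via R1 from reach(i,d), reach(d,e)
round 2: derive reach(i,g) via R1 from reach(i,f), reach(f,g)
round 2: derive reach(i,j) via R1 from reach(i,d), reach(d,j)
round 2: derive reach(j,d) via R1 from reach(j,e), reach(e,d)
round 2: derive reach(j,i) via R1 from reach(j,h), reach(h,i)
round 3: derive reach(a,b) via R1 from reach(a,h), reach(h,b)
round 3: derive reach(a,f) via R1 from reach(a,h), reach(h,f)
round 3: derive reach(a,g) via R1 from reach(a,i), reach(i,g)
round 3: derive reach(a,j) via R1 from reach(a,d), reach(d,j)
round 3: derive reach(d,b) via R1 from reach(d,h), reach(h,b)
round 3: derive reach(d,f) via R1 from reach(d,h), reach(h,f)
round 3: derive reach(d,i) via R1 from reach(d,h), reach(h,i)
round 3: derive reach(e,h) via R1 from reach(e,d), reach(d,h)
round 3: derive reach(e,i) via R1 from reach(e,j), reach(j,i)
round 3: derive reach(f,h) via R1 from reach(f,a), reach(a,h)
round 3: derive reach(g,b) via R1 from reach(g,h), reach(h,b)
round 3: derive reach(g,f) via R1 from reach(g,h), reach(h,f)
round 3: derive reach(g,i) via R1 from reach(g,a), reach(a,i)
round 3: derive reach(h,a) via R1 from reach(h,f), reach(f,a)
round 3: derive reach(h,e) via R1 from reach(h,d), reach(d,e)
round 3: derive reach(h,g) via R1 from reach(h,f), reach(f,g)
round 3: derive reach(h,h) via R1 from reach(h,d), reach(d,h)
round 3: derive reach(h,j) via R1 from reach(h,d), reach(d,j)
round 3: derive reach(i,a) via R1 from reach(i,f), reach(f,a)
round 3: derive reach(i,h) via R1 from reach(i,d), reach(d,h)
round 3: derive reach(j,b) via R1 from reach(j,h), reach(h,b)
round 3: derive reach(j,f) via R1 from reach(j,h), reach(h,f)
round 3: derive reach(j,g) via R1 from reach(j,i), reach(i,g)
round 3: derive reach(j,j) via R1 from reach(j,d), reach(d,j)
round 4: derive reach(a,a) via R1 from reach(a,f), reach(f,a)
round 4: derive reach(d,a) via R1 from reach(d,f), reach(f,a)
round 4: derive reach(d,g) via R1 from reach(d,f), reach(f,g)
round 4: derive reach(e,a) via R1 from reach(e,h), reach(h,a)
round 4: derive reach(e,b) via R1 from reach(e,d), reach(d,b)
round 4: derive reach(e,f) via R1 from reach(e,d), reach(d,f)
round 4: derive reach(e,g) via R1 from reach(e,h), reach(h,g)
round 4: derive reach(g,g) via R1 from reach(g,a), reach(a,g)
round 4: derive reach(j,a) via R1 from reach(j,f), reach(f,a)

no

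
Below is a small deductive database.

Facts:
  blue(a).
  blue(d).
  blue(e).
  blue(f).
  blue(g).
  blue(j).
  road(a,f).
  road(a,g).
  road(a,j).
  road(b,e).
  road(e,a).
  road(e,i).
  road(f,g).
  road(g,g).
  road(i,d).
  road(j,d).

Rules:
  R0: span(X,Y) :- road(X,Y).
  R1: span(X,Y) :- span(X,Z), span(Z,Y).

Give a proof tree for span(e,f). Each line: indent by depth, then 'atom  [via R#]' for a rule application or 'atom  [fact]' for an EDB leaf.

round 1: derive span(a,f) via R0 from road(a,f)
round 1: derive span(a,g) via R0 from road(a,g)
round 1: derive span(a,j) via R0 from road(a,j)
round 1: derive span(b,e) via R0 from road(b,e)
round 1: derive span(e,a) via R0 from road(e,a)
round 1: derive span(e,i) via R0 from road(e,i)
round 1: derive span(f,g) via R0 from road(f,g)
round 1: derive span(g,g) via R0 from road(g,g)
round 1: derive span(i,d) via R0 from road(i,d)
round 1: derive span(j,d) via R0 from road(j,d)
round 2: derive span(a,d) via R1 from span(a,j), span(j,d)
round 2: derive span(b,a) via R1 from span(b,e), span(e,a)
round 2: derive span(b,i) via R1 from span(b,e), span(e,i)
round 2: derive span(e,d) via R1 from span(e,i), span(i,d)
round 2: derive span(e,f) via R1 from span(e,a), span(a,f)
round 2: derive span(e,g) via R1 from span(e,a), span(a,g)
round 2: derive span(e,j) via R1 from span(e,a), span(a,j)
round 3: derive span(b,d) via R1 from span(b,a), span(a,d)
round 3: derive span(b,f) via R1 from span(b,a), span(a,f)
round 3: derive span(b,g) via R1 from span(b,a), span(a,g)
round 3: derive span(b,j) via R1 from span(b,a), span(a,j)

span(e,f)  [via R1]
  span(e,a)  [via R0]
    road(e,a)  [fact]
  span(a,f)  [via R0]
    road(a,f)  [fact]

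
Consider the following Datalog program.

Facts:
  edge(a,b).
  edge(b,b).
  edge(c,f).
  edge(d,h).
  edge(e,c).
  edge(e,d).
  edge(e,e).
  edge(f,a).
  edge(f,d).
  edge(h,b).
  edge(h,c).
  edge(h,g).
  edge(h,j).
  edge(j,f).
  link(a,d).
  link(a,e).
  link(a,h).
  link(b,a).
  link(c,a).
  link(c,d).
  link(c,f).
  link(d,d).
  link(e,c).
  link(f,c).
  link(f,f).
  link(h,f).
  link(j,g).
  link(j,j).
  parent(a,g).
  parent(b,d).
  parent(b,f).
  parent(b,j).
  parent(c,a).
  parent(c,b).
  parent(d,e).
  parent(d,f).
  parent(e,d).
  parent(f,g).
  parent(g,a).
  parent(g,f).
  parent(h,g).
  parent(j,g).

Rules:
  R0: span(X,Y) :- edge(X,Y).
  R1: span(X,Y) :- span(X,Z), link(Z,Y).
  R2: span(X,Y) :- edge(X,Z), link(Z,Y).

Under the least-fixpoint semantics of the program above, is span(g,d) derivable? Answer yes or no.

round 1: derive span(a,b) via R0 from edge(a,b)
round 1: derive span(b,b) via R0 from edge(b,b)
round 1: derive span(c,f) via R0 from edge(c,f)
round 1: derive span(d,h) via R0 from edge(d,h)
round 1: derive span(e,c) via R0 from edge(e,c)
round 1: derive span(e,d) via R0 from edge(e,d)
round 1: derive span(e,e) via R0 from edge(e,e)
round 1: derive span(f,a) via R0 from edge(f,a)
round 1: derive span(f,d) via R0 from edge(f,d)
round 1: derive span(h,b) via R0 from edge(h,b)
round 1: derive span(h,c) via R0 from edge(h,c)
round 1: derive span(h,g) via R0 from edge(h,g)
round 1: derive span(h,j) via R0 from edge(h,j)
round 1: derive span(j,f) via R0 from edge(j,f)
round 1: derive span(a,a) via R2 from edge(a,b), link(b,a)
round 1: derive span(b,a) via R2 from edge(b,b), link(b,a)
round 1: derive span(c,c) via R2 from edge(c,f), link(f,c)
round 1: derive span(d,f) via R2 from edge(d,h), link(h,f)
round 1: derive span(e,a) via R2 from edge(e,c), link(c,a)
round 1: derive span(e,f) via R2 from edge(e,c), link(c,f)
round 1: derive span(f,e) via R2 from edge(f,a), link(a,e)
round 1: derive span(f,h) via R2 from edge(f,a), link(a,h)
round 1: derive span(h,a) via R2 from edge(h,b), link(b,a)
round 1: derive span(h,d) via R2 from edge(h,c), link(c,d)
round 1: derive span(h,f) via R2 from edge(h,c), link(c,f)
round 1: derive span(j,c) via R2 from edge(j,f), link(f,c)
round 2: derive span(a,d) via R1 from span(a,a), link(a,d)
round 2: derive span(a,e) via R1 from span(a,a), link(a,e)
round 2: derive span(a,h) via R1 from span(a,a), link(a,h)
round 2: derive span(b,d) via R1 from span(b,a), link(a,d)
round 2: derive span(b,e) via R1 from span(b,a), link(a,e)
round 2: derive span(b,h) via R1 from span(b,a), link(a,h)
round 2: derive span(c,a) via R1 from span(c,c), link(c,a)
round 2: derive span(c,d) via R1 from span(c,c), link(c,d)
round 2: derive span(d,c) via R1 from span(d,f), link(f,c)
round 2: derive span(e,h) via R1 from span(e,a), link(a,h)
round 2: derive span(f,c) via R1 from span(f,e), link(e,c)
round 2: derive span(f,f) via R1 from span(f,h), link(h,f)
round 2: derive span(h,e) via R1 from span(h,a), link(a,e)
round 2: derive span(h,h) via R1 from span(h,a), link(a,h)
round 2: derive span(j,a) via R1 from span(j,c), link(c,a)
round 2: derive span(j,d) via R1 from span(j,c), link(c,d)
round 3: derive span(a,c) via R1 from span(a,e), link(e,c)
round 3: derive span(a,f) via R1 from span(a,h), link(h,f)
round 3: derive span(b,c) via R1 from span(b,e), link(e,c)
round 3: derive span(b,f) via R1 from span(b,h), link(h,f)
round 3: derive span(c,e) via R1 from span(c,a), link(a,e)
round 3: derive span(c,h) via R1 from span(c,a), link(a,h)
round 3: derive span(d,a) via R1 from span(d,c), link(c,a)
round 3: derive span(d,d) via R1 from span(d,c), link(c,d)
round 3: derive span(j,e) via R1 from span(j,a), link(a,e)
round 3: derive span(j,h) via R1 from span(j,a), link(a,h)
round 4: derive span(d,e) via R1 from span(d,a), link(a,e)

no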